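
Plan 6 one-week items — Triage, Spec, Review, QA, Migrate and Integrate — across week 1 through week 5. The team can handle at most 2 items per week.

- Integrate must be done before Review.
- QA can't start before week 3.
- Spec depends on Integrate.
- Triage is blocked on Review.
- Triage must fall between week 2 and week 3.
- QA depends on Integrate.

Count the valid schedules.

Splitting on Spec: it can be week 2 (11), week 3 (8), week 4 (13), week 5 (13). Listing each branch's schedules as (Triage, Review, QA, Migrate, Integrate) by week number:
Spec=week 2: (3,2,3,1,1) (3,2,3,4,1) (3,2,3,5,1) (3,2,4,1,1) (3,2,4,3,1) (3,2,4,4,1) (3,2,4,5,1) (3,2,5,1,1) (3,2,5,3,1) (3,2,5,4,1) (3,2,5,5,1) — 11.
Spec=week 3: (3,2,4,1,1) (3,2,4,2,1) (3,2,4,4,1) (3,2,4,5,1) (3,2,5,1,1) (3,2,5,2,1) (3,2,5,4,1) (3,2,5,5,1) — 8.
Spec=week 4: (3,2,3,1,1) (3,2,3,2,1) (3,2,3,4,1) (3,2,3,5,1) (3,2,4,1,1) (3,2,4,2,1) (3,2,4,3,1) (3,2,4,5,1) (3,2,5,1,1) (3,2,5,2,1) (3,2,5,3,1) (3,2,5,4,1) (3,2,5,5,1) — 13.
Spec=week 5: (3,2,3,1,1) (3,2,3,2,1) (3,2,3,4,1) (3,2,3,5,1) (3,2,4,1,1) (3,2,4,2,1) (3,2,4,3,1) (3,2,4,4,1) (3,2,4,5,1) (3,2,5,1,1) (3,2,5,2,1) (3,2,5,3,1) (3,2,5,4,1) — 13.
Summing: 11 + 8 + 13 + 13 = 45.

45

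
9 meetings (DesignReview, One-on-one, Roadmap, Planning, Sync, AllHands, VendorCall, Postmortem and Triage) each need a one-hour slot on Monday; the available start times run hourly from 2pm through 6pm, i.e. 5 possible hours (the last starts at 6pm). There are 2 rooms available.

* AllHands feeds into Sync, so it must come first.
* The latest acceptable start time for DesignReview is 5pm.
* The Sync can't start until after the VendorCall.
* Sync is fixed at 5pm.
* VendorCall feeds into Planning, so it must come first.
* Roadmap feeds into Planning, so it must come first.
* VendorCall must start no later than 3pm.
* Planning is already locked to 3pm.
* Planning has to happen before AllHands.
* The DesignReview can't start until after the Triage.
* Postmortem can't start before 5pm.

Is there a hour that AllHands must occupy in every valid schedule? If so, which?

4pm

Planning is fixed at 3pm and must come before AllHands, so AllHands is at least 4pm.
Sync is fixed at 5pm and must come after AllHands, so AllHands is at most 4pm.
So AllHands must be 4pm.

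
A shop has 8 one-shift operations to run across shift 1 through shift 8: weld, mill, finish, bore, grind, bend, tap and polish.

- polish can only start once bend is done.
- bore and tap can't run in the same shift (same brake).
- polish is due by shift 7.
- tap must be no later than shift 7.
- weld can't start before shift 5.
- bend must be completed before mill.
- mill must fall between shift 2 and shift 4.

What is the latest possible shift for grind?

grind at shift 8 is achievable: bend -> shift 1; polish -> shift 2; finish -> shift 1; mill -> shift 2; grind -> shift 8; weld -> shift 5; tap -> shift 1; bore -> shift 2.

shift 8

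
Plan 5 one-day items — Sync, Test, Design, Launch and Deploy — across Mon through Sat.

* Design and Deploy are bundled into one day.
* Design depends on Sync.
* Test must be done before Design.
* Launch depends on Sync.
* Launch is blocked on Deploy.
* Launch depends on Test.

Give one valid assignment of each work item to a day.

Launch -> Wed; Test -> Mon; Design -> Tue; Sync -> Mon; Deploy -> Tue

Checking: Sync(Mon) before Design(Tue); Test(Mon) before Launch(Wed); Test(Mon) before Design(Tue); Sync(Mon) before Launch(Wed); Deploy(Tue) before Launch(Wed); Design = Deploy = Tue.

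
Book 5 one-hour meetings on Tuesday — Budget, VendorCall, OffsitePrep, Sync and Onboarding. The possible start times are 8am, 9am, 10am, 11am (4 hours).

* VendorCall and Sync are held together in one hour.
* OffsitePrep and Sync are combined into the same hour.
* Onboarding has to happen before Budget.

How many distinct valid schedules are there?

Splitting on Budget: it can be 9am (4), 10am (8), 11am (12). Listing each branch's schedules as (VendorCall, OffsitePrep, Sync, Onboarding):
Budget=9am: (8am,8am,8am,8am) (9am,9am,9am,8am) (10am,10am,10am,8am) (11am,11am,11am,8am) — 4.
Budget=10am: (8am,8am,8am,8am) (8am,8am,8am,9am) (9am,9am,9am,8am) (9am,9am,9am,9am) (10am,10am,10am,8am) (10am,10am,10am,9am) (11am,11am,11am,8am) (11am,11am,11am,9am) — 8.
Budget=11am: (8am,8am,8am,8am) (8am,8am,8am,9am) (8am,8am,8am,10am) (9am,9am,9am,8am) (9am,9am,9am,9am) (9am,9am,9am,10am) (10am,10am,10am,8am) (10am,10am,10am,9am) (10am,10am,10am,10am) (11am,11am,11am,8am) (11am,11am,11am,9am) (11am,11am,11am,10am) — 12.
Summing: 4 + 8 + 12 = 24.

24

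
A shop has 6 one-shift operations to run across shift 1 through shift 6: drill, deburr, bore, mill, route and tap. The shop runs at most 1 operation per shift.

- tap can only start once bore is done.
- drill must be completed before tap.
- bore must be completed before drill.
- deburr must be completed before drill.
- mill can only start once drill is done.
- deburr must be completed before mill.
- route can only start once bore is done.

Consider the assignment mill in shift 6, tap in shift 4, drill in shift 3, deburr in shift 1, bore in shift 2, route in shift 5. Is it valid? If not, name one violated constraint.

Yes, all constraints hold

deburr must be completed before drill — holds.
The shop runs at most 1 operation per shift — holds.
route can only start once bore is done — holds.
drill must be completed before tap — holds.
mill can only start once drill is done — holds.
tap can only start once bore is done — holds.
deburr must be completed before mill — holds.
bore must be completed before drill — holds.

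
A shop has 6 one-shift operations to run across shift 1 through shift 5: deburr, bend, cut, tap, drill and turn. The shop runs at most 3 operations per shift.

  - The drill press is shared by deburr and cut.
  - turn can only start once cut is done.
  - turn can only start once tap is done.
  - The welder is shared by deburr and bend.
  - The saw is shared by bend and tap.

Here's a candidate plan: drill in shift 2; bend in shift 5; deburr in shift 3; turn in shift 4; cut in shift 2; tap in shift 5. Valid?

No. The saw is shared by bend and tap is not satisfied.

The shop runs at most 3 operations per shift — holds.
The saw is shared by bend and tap — violated.
turn can only start once cut is done — holds.
The welder is shared by deburr and bend — holds.
The drill press is shared by deburr and cut — holds.
turn can only start once tap is done — violated.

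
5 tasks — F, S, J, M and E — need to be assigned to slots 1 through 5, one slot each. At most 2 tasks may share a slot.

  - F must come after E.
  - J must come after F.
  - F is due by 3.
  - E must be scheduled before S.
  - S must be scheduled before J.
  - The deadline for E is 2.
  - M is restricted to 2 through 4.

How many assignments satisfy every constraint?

Splitting on F: it can be 2 (15), 3 (20). Listing each branch's schedules as (S, J, M, E):
F=2: (2,3,3,1) (2,3,4,1) (2,4,3,1) (2,4,4,1) (2,5,3,1) (2,5,4,1) (3,4,2,1) (3,4,3,1) (3,4,4,1) (3,5,2,1) (3,5,3,1) (3,5,4,1) (4,5,2,1) (4,5,3,1) (4,5,4,1) — 15.
F=3: (2,4,2,1) (2,4,3,1) (2,4,4,1) (2,5,2,1) (2,5,3,1) (2,5,4,1) (3,4,2,1) (3,4,2,2) (3,4,4,1) (3,4,4,2) (3,5,2,1) (3,5,2,2) (3,5,4,1) (3,5,4,2) (4,5,2,1) (4,5,2,2) (4,5,3,1) (4,5,3,2) (4,5,4,1) (4,5,4,2) — 20.
Summing: 15 + 20 = 35.

35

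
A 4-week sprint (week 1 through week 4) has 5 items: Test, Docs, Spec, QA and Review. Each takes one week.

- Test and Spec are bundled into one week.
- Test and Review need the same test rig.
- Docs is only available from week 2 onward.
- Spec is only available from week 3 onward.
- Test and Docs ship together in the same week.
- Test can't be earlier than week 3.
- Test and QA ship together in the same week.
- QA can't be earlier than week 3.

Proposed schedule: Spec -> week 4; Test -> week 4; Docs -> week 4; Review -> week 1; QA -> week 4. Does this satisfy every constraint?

Valid

Docs is only available from week 2 onward — holds.
Test can't be earlier than week 3 — holds.
Test and Review need the same test rig — holds.
Test and QA ship together in the same week — holds.
Test and Docs ship together in the same week — holds.
Test and Spec are bundled into one week — holds.
Spec is only available from week 3 onward — holds.
QA can't be earlier than week 3 — holds.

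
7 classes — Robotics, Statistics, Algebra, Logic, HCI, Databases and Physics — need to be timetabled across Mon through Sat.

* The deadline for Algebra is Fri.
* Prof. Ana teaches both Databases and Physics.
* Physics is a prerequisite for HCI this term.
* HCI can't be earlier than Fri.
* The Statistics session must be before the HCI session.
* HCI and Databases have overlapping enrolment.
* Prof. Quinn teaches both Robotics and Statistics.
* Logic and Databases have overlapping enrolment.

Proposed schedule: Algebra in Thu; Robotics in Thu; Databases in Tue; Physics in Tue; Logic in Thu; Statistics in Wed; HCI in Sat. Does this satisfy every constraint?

The deadline for Algebra is Fri — holds.
Physics is a prerequisite for HCI this term — holds.
HCI can't be earlier than Fri — holds.
Logic and Databases have overlapping enrolment — holds.
Prof. Ana teaches both Databases and Physics — violated.
Prof. Quinn teaches both Robotics and Statistics — holds.
HCI and Databases have overlapping enrolment — holds.
The Statistics session must be before the HCI session — holds.

No. Prof. Ana teaches both Databases and Physics is not satisfied.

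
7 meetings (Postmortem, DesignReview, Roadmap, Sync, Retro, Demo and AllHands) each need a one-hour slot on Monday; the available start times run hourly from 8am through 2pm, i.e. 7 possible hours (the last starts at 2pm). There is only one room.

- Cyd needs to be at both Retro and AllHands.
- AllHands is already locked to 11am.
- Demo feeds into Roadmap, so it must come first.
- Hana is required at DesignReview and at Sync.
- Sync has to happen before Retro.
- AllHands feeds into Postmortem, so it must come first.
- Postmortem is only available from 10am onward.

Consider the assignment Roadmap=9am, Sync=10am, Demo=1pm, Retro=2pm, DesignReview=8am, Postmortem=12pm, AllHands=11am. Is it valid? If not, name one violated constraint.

No — it violates: Demo feeds into Roadmap, so it must come first

There is only one room — holds.
AllHands is already locked to 11am — holds.
Sync has to happen before Retro — holds.
Postmortem is only available from 10am onward — holds.
Hana is required at DesignReview and at Sync — holds.
Demo feeds into Roadmap, so it must come first — violated.
AllHands feeds into Postmortem, so it must come first — holds.
Cyd needs to be at both Retro and AllHands — holds.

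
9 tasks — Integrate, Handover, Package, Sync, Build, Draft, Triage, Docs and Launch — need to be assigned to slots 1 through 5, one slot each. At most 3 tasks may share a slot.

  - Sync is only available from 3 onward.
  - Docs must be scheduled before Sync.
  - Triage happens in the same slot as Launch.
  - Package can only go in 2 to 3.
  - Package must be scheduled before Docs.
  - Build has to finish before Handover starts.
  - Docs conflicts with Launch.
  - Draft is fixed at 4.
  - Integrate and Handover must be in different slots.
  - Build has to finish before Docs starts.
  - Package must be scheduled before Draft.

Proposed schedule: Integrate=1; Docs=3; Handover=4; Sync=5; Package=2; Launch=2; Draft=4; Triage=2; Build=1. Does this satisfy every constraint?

Valid

Build has to finish before Handover starts — holds.
At most 3 tasks may share a slot — holds.
Sync is only available from 3 onward — holds.
Package must be scheduled before Draft — holds.
Build has to finish before Docs starts — holds.
Package can only go in 2 to 3 — holds.
Draft is fixed at 4 — holds.
Triage happens in the same slot as Launch — holds.
Docs conflicts with Launch — holds.
Package must be scheduled before Docs — holds.
Integrate and Handover must be in different slots — holds.
Docs must be scheduled before Sync — holds.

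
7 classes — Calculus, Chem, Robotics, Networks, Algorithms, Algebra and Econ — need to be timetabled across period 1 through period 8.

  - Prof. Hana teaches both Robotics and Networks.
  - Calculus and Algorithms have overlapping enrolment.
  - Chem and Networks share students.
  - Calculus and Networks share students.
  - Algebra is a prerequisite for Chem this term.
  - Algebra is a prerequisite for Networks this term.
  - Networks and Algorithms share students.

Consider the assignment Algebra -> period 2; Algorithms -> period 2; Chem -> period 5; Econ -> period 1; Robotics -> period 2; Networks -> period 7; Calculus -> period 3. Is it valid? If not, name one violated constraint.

Algebra is a prerequisite for Networks this term — holds.
Calculus and Networks share students — holds.
Calculus and Algorithms have overlapping enrolment — holds.
Prof. Hana teaches both Robotics and Networks — holds.
Algebra is a prerequisite for Chem this term — holds.
Networks and Algorithms share students — holds.
Chem and Networks share students — holds.

Yes, all constraints hold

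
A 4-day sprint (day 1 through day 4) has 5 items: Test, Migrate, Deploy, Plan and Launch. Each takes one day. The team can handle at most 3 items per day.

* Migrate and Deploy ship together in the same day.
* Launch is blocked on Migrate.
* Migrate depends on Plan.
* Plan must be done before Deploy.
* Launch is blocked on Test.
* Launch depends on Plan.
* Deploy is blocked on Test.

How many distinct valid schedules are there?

Splitting on Test: it can be day 1 (4), day 2 (2). Listing each branch's schedules as (Migrate, Deploy, Plan, Launch) by day number:
Test=day 1: (2,2,1,3) (2,2,1,4) (3,3,1,4) (3,3,2,4) — 4.
Test=day 2: (3,3,1,4) (3,3,2,4) — 2.
Summing: 4 + 2 = 6.

6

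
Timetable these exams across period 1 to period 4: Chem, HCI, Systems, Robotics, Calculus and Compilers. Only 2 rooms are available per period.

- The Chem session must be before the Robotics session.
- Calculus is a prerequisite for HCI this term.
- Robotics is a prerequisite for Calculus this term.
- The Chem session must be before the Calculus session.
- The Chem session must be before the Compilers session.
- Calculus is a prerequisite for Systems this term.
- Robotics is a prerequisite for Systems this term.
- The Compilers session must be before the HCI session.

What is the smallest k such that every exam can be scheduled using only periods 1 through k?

The precedence chain requires at least 4 distinct periods.
With at most 2 per period and 6 exams, at least 3 periods are needed.
4 works (last occupied period: period 4): for example Systems -> period 4; Calculus -> period 3; Robotics -> period 2; Chem -> period 1; Compilers -> period 2; HCI -> period 4.

4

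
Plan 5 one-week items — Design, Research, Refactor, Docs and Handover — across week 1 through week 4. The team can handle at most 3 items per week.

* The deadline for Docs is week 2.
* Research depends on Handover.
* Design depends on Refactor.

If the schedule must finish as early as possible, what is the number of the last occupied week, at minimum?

The precedence chain requires at least 2 distinct weeks.
With at most 3 per week and 5 tasks, at least 2 weeks are needed.
2 works (last occupied week: week 2): for example Docs in week 1; Refactor in week 1; Research in week 2; Handover in week 1; Design in week 2.

week 2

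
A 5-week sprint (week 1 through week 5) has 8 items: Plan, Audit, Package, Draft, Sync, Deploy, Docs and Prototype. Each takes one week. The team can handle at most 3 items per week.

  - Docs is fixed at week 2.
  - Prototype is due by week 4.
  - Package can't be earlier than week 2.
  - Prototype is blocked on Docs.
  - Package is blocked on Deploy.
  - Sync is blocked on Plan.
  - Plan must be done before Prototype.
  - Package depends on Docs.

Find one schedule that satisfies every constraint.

Audit in week 1, Deploy in week 1, Draft in week 2, Prototype in week 3, Sync in week 2, Plan in week 1, Docs in week 2, Package in week 3

Checking: Plan(week 1) before Prototype(week 3); Docs(week 2) before Prototype(week 3); Plan(week 1) before Sync(week 2); Docs(week 2) before Package(week 3); Deploy(week 1) before Package(week 3); Docs=week 2 in [week 2,week 2]; Prototype=week 3 in [week 1,week 4]; Package=week 3 in [week 2,week 5]; max 3 per week (cap 3).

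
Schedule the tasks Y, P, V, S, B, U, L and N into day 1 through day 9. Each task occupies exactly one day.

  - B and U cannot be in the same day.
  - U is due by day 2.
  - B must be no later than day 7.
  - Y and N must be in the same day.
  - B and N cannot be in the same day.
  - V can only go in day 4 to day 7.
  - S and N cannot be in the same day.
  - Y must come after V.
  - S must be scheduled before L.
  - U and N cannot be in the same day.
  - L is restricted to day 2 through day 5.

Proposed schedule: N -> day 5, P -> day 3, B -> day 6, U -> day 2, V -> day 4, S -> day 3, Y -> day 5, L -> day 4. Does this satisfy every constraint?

B and N cannot be in the same day — holds.
B must be no later than day 7 — holds.
V can only go in day 4 to day 7 — holds.
S must be scheduled before L — holds.
U and N cannot be in the same day — holds.
B and U cannot be in the same day — holds.
U is due by day 2 — holds.
L is restricted to day 2 through day 5 — holds.
Y must come after V — holds.
S and N cannot be in the same day — holds.
Y and N must be in the same day — holds.

Yes, all constraints hold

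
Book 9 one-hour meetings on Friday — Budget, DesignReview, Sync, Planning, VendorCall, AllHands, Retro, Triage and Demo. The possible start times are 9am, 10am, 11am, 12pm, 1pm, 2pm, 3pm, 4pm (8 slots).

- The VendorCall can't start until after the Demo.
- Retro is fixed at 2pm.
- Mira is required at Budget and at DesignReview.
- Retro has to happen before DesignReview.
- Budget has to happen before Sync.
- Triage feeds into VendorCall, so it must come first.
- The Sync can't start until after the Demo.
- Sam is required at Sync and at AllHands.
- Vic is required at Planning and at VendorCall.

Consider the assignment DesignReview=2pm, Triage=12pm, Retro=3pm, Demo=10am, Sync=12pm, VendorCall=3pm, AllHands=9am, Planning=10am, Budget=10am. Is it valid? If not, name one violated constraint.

The Sync can't start until after the Demo — holds.
The VendorCall can't start until after the Demo — holds.
Budget has to happen before Sync — holds.
Sam is required at Sync and at AllHands — holds.
Retro has to happen before DesignReview — violated.
Triage feeds into VendorCall, so it must come first — holds.
Mira is required at Budget and at DesignReview — holds.
Retro is fixed at 2pm — violated.
Vic is required at Planning and at VendorCall — holds.

Invalid. Retro has to happen before DesignReview.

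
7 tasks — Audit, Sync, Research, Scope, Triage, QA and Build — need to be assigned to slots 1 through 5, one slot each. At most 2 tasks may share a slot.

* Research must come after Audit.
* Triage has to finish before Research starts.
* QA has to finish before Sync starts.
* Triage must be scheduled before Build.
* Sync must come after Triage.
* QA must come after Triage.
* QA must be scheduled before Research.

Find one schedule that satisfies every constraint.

Sync=3, QA=2, Research=3, Scope=4, Audit=1, Triage=1, Build=2

Checking: Triage(1) before Research(3); QA(2) before Research(3); Triage(1) before Build(2); QA(2) before Sync(3); Triage(1) before Sync(3); Audit(1) before Research(3); Triage(1) before QA(2); max 2 per slot (cap 2).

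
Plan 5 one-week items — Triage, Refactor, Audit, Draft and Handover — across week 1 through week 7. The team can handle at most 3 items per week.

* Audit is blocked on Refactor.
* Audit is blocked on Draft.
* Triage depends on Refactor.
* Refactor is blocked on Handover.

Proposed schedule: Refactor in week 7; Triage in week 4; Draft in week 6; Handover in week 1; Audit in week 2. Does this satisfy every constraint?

Refactor is blocked on Handover — holds.
The team can handle at most 3 items per week — holds.
Audit is blocked on Draft — violated.
Triage depends on Refactor — violated.
Audit is blocked on Refactor — violated.

No — it violates: Audit is blocked on Refactor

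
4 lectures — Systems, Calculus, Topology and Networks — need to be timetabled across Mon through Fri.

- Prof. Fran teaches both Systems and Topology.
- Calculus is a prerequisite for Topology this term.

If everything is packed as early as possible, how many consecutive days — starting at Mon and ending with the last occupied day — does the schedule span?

The precedence chain requires at least 2 distinct days.
2 works (last occupied day: Tue): for example Topology in Tue; Calculus in Mon; Systems in Mon; Networks in Mon.

2 days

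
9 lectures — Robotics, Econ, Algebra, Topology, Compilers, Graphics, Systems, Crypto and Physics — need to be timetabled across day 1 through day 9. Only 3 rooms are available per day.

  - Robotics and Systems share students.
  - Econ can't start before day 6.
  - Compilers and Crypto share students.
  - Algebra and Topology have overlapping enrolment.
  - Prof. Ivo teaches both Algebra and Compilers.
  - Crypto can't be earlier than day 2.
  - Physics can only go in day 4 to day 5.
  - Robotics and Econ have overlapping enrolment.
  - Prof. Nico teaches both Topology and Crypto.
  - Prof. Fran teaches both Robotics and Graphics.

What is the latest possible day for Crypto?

Crypto is available from day 2.
Crypto at day 9 is achievable: Systems -> day 3; Econ -> day 6; Graphics -> day 2; Physics -> day 4; Compilers -> day 2; Crypto -> day 9; Topology -> day 2; Algebra -> day 1; Robotics -> day 1.

day 9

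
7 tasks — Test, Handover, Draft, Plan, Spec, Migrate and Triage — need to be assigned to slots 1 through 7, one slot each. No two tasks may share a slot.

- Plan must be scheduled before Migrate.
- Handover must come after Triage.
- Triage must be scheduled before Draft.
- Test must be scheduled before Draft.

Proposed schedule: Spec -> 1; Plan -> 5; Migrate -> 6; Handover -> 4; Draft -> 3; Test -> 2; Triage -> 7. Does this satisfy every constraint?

Invalid. Triage must be scheduled before Draft.

Test must be scheduled before Draft — holds.
Handover must come after Triage — violated.
Triage must be scheduled before Draft — violated.
Plan must be scheduled before Migrate — holds.
No two tasks may share a slot — holds.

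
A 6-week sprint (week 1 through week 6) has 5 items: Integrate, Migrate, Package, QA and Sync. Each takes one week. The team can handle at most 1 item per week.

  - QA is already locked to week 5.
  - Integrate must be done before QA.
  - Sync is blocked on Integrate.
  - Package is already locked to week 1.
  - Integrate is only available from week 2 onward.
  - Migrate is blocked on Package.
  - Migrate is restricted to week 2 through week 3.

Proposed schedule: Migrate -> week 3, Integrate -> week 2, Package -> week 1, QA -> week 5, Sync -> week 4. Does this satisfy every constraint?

Yes, all constraints hold

Integrate must be done before QA — holds.
The team can handle at most 1 item per week — holds.
Package is already locked to week 1 — holds.
Migrate is restricted to week 2 through week 3 — holds.
Integrate is only available from week 2 onward — holds.
QA is already locked to week 5 — holds.
Migrate is blocked on Package — holds.
Sync is blocked on Integrate — holds.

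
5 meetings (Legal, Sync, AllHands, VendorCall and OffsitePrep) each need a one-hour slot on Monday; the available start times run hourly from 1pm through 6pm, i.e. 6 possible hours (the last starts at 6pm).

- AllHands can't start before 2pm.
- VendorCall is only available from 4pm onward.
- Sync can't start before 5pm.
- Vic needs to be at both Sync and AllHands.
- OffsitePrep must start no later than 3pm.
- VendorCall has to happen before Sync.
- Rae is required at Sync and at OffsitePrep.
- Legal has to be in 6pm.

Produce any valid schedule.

AllHands in 2pm, OffsitePrep in 1pm, Sync in 5pm, Legal in 6pm, VendorCall in 4pm

Checking: VendorCall(4pm) before Sync(5pm); Sync(5pm) != OffsitePrep(1pm); Sync(5pm) != AllHands(2pm); AllHands=2pm in [2pm,6pm]; OffsitePrep=1pm in [1pm,3pm]; Sync=5pm in [5pm,6pm]; VendorCall=4pm in [4pm,6pm]; Legal=6pm in [6pm,6pm].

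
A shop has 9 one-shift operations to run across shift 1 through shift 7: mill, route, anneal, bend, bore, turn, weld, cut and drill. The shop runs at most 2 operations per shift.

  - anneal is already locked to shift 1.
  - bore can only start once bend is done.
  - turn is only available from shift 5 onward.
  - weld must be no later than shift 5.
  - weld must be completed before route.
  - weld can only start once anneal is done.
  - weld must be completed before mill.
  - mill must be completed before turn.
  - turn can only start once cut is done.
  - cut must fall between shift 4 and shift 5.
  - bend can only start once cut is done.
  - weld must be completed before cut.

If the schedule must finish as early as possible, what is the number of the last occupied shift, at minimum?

The precedence chain requires at least 5 distinct shifts.
With at most 2 per shift and 9 operations, at least 5 shifts are needed.
Propagating the time windows through the other constraints, bore can't land before shift 6, so the schedule must run through at least shift 6.
6 works (last occupied shift: shift 6): for example bend=shift 5, mill=shift 3, drill=shift 1, route=shift 3, turn=shift 5, weld=shift 2, bore=shift 6, anneal=shift 1, cut=shift 4.

shift 6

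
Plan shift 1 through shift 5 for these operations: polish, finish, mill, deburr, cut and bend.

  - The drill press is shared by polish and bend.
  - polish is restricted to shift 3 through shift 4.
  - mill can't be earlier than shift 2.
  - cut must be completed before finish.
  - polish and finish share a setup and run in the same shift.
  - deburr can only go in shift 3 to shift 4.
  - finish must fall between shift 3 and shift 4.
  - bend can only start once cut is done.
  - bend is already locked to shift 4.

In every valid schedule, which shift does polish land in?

polish's window is shift 3–shift 4.
bend is fixed at shift 4, and polish can't share a shift with bend.
So polish must be shift 3.

shift 3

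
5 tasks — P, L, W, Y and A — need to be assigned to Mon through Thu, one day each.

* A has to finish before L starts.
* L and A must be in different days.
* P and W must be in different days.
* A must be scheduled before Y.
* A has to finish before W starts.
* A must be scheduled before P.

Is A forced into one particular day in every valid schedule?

A can be Mon (e.g. A=Mon; P=Tue; L=Tue; Y=Tue; W=Wed) or Tue (e.g. L=Wed; P=Wed; W=Thu; Y=Wed; A=Tue).

No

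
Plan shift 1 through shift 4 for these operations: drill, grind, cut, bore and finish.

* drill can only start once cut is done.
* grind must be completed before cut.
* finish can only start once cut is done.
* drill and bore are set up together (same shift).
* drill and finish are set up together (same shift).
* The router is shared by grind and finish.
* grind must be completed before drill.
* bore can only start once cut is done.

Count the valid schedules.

Enumerating: grind in shift 1, finish in shift 3, cut in shift 2, bore in shift 3, drill in shift 3 | finish in shift 4, cut in shift 2, grind in shift 1, bore in shift 4, drill in shift 4 | grind -> shift 1; drill -> shift 4; cut -> shift 3; bore -> shift 4; finish -> shift 4 | cut=shift 3, drill=shift 4, grind=shift 2, bore=shift 4, finish=shift 4.

4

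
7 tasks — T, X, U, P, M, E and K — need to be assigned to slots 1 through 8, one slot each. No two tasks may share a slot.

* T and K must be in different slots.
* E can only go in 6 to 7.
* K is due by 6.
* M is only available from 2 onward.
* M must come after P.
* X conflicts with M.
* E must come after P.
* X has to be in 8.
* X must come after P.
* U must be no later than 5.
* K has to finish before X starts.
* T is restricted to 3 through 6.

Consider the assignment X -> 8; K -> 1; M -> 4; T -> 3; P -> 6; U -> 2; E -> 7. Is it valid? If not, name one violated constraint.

Invalid. M must come after P.

M must come after P — violated.
X has to be in 8 — holds.
E must come after P — holds.
T and K must be in different slots — holds.
U must be no later than 5 — holds.
E can only go in 6 to 7 — holds.
X conflicts with M — holds.
No two tasks may share a slot — holds.
K has to finish before X starts — holds.
M is only available from 2 onward — holds.
K is due by 6 — holds.
X must come after P — holds.
T is restricted to 3 through 6 — holds.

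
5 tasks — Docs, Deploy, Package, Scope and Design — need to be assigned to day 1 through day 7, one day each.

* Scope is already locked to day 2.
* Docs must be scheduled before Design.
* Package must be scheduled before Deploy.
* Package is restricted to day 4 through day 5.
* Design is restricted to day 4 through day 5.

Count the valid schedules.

Splitting on Docs: it can be day 1 (10), day 2 (10), day 3 (10), day 4 (5). Listing each branch's schedules as (Deploy, Package, Scope, Design) by day number:
Docs=day 1: (5,4,2,4) (5,4,2,5) (6,4,2,4) (6,4,2,5) (6,5,2,4) (6,5,2,5) (7,4,2,4) (7,4,2,5) (7,5,2,4) (7,5,2,5) — 10.
Docs=day 2: (5,4,2,4) (5,4,2,5) (6,4,2,4) (6,4,2,5) (6,5,2,4) (6,5,2,5) (7,4,2,4) (7,4,2,5) (7,5,2,4) (7,5,2,5) — 10.
Docs=day 3: (5,4,2,4) (5,4,2,5) (6,4,2,4) (6,4,2,5) (6,5,2,4) (6,5,2,5) (7,4,2,4) (7,4,2,5) (7,5,2,4) (7,5,2,5) — 10.
Docs=day 4: (5,4,2,5) (6,4,2,5) (6,5,2,5) (7,4,2,5) (7,5,2,5) — 5.
Summing: 10 + 10 + 10 + 5 = 35.

35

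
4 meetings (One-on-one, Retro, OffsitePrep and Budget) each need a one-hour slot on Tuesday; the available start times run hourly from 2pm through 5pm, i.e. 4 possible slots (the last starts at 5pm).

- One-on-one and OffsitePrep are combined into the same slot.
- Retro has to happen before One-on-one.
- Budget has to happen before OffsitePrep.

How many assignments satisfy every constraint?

Splitting on One-on-one: it can be 3pm (1), 4pm (4), 5pm (9). Listing each branch's schedules as (Retro, OffsitePrep, Budget):
One-on-one=3pm: (2pm,3pm,2pm) — 1.
One-on-one=4pm: (2pm,4pm,2pm) (2pm,4pm,3pm) (3pm,4pm,2pm) (3pm,4pm,3pm) — 4.
One-on-one=5pm: (2pm,5pm,2pm) (2pm,5pm,3pm) (2pm,5pm,4pm) (3pm,5pm,2pm) (3pm,5pm,3pm) (3pm,5pm,4pm) (4pm,5pm,2pm) (4pm,5pm,3pm) (4pm,5pm,4pm) — 9.
Summing: 1 + 4 + 9 = 14.

14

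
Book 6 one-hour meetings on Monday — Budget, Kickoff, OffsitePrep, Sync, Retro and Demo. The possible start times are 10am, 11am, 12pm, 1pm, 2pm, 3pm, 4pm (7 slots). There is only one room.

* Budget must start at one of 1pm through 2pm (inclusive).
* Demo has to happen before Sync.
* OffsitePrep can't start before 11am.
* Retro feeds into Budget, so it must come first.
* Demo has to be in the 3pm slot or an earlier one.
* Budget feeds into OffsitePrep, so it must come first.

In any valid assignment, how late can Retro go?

Downstream work caps Retro at 1pm.
Retro at 1pm is achievable: Demo=10am; Retro=1pm; Sync=11am; Kickoff=12pm; Budget=2pm; OffsitePrep=3pm.

1pm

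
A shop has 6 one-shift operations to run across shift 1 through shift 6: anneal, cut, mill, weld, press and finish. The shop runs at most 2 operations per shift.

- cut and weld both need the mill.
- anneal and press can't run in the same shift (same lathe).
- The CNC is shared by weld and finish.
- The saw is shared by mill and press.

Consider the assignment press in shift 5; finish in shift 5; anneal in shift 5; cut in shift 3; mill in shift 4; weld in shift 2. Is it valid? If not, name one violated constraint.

cut and weld both need the mill — holds.
The saw is shared by mill and press — holds.
The shop runs at most 2 operations per shift — violated.
The CNC is shared by weld and finish — holds.
anneal and press can't run in the same shift (same lathe) — violated.

Invalid. anneal and press can't run in the same shift (same lathe).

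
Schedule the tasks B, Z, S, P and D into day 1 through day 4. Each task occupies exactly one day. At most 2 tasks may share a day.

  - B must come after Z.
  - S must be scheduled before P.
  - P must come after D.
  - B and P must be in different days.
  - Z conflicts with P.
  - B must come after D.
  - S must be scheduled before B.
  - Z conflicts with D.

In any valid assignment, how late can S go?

Downstream work caps S at day 3.
S at day 2 is achievable: B -> day 3; D -> day 1; Z -> day 2; P -> day 4; S -> day 2.
Nothing later works — the conflict and capacity constraints rule out every day after day 2.

day 2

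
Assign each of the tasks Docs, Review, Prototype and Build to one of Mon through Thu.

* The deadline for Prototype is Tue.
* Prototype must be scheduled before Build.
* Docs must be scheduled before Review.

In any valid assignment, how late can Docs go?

Wed

Downstream work caps Docs at Wed.
Docs at Wed is achievable: Prototype in Mon, Review in Thu, Docs in Wed, Build in Tue.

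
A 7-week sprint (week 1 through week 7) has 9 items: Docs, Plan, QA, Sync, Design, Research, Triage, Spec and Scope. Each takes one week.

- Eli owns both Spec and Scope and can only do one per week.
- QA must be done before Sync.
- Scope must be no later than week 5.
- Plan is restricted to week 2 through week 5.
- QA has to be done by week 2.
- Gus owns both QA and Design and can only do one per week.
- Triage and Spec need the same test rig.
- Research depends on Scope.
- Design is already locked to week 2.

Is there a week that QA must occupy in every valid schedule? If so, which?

QA's window is week 1–week 2.
Design is fixed at week 2, and QA can't share a week with Design.
So QA must be week 1.

week 1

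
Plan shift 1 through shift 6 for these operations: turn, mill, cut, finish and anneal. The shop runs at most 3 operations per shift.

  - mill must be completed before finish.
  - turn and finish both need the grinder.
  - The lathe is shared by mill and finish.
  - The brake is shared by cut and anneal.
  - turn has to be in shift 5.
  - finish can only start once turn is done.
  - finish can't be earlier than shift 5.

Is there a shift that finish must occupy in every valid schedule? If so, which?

shift 6

finish's window is shift 5–shift 6.
turn is fixed at shift 5, and finish can't share a shift with turn.
So finish must be shift 6.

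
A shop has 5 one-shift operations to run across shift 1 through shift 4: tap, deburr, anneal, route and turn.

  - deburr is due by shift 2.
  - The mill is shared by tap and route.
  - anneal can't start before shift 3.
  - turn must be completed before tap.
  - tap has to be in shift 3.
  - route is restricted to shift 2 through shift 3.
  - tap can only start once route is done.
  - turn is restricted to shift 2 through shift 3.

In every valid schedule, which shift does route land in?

route's window is shift 2–shift 3.
tap is fixed at shift 3, and route can't share a shift with tap.
So route must be shift 2.

shift 2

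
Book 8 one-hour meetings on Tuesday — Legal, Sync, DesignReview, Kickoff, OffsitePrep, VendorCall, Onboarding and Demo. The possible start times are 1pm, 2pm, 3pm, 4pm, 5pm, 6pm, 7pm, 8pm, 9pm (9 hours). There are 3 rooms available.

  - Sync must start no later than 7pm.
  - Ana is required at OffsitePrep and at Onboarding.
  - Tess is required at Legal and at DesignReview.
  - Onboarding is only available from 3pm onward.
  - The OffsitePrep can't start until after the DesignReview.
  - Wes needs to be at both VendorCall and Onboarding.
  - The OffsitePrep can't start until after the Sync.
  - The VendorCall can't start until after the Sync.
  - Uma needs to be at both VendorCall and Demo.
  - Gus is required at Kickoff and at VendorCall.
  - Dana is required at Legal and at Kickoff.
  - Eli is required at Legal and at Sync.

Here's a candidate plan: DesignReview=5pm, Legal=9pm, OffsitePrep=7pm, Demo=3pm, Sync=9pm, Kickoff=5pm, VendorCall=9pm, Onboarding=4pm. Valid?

No — it violates: Eli is required at Legal and at Sync

The OffsitePrep can't start until after the DesignReview — holds.
The OffsitePrep can't start until after the Sync — violated.
Gus is required at Kickoff and at VendorCall — holds.
Wes needs to be at both VendorCall and Onboarding — holds.
The VendorCall can't start until after the Sync — violated.
Ana is required at OffsitePrep and at Onboarding — holds.
Onboarding is only available from 3pm onward — holds.
Eli is required at Legal and at Sync — violated.
Uma needs to be at both VendorCall and Demo — holds.
Sync must start no later than 7pm — violated.
There are 3 rooms available — holds.
Dana is required at Legal and at Kickoff — holds.
Tess is required at Legal and at DesignReview — holds.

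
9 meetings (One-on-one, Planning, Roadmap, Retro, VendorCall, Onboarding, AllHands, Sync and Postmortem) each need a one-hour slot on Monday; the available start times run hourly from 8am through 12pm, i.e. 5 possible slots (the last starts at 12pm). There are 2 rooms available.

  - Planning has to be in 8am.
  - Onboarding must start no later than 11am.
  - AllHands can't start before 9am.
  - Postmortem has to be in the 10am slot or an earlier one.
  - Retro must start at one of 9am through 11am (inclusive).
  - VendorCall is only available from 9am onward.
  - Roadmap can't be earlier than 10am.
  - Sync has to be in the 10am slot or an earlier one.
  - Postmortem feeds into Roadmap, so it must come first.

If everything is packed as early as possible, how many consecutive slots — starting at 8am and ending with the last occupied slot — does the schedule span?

5

The precedence chain requires at least 2 distinct slots.
With at most 2 per slot and 9 meetings, at least 5 slots are needed.
Roadmap can't be placed before 10am — that is slot 3 counting from 8am — so the schedule must run through at least 3 slots.
5 works (last occupied slot: 12pm): for example One-on-one=12pm; Sync=9am; Postmortem=8am; VendorCall=10am; Roadmap=10am; Retro=9am; AllHands=11am; Planning=8am; Onboarding=11am.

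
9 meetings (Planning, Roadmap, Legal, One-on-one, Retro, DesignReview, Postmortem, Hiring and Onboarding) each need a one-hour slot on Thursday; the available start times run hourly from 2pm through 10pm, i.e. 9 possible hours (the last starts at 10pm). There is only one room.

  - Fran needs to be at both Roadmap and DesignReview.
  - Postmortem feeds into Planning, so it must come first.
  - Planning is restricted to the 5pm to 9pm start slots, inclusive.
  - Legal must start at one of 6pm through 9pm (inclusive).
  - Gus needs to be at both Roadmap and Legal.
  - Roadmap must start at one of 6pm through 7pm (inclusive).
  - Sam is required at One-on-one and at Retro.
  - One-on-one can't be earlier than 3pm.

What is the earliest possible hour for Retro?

Retro at 2pm is achievable: Legal in 7pm, Planning in 5pm, Roadmap in 6pm, One-on-one in 3pm, Hiring in 9pm, Postmortem in 4pm, DesignReview in 8pm, Onboarding in 10pm, Retro in 2pm.

2pm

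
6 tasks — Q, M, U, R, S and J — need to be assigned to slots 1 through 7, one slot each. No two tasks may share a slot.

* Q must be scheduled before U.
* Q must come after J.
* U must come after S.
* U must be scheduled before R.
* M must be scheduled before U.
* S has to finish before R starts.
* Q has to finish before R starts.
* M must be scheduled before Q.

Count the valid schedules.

Splitting on Q: it can be 3 (8), 4 (24), 5 (24). Listing each branch's schedules as (M, U, R, S, J):
Q=3: (1,5,6,4,2) (1,5,7,4,2) (1,6,7,4,2) (1,6,7,5,2) (2,5,6,4,1) (2,5,7,4,1) (2,6,7,4,1) (2,6,7,5,1) — 8.
Q=4: (1,5,6,2,3) (1,5,6,3,2) (1,5,7,2,3) (1,5,7,3,2) (1,6,7,2,3) (1,6,7,3,2) (1,6,7,5,2) (1,6,7,5,3) (2,5,6,1,3) (2,5,6,3,1) (2,5,7,1,3) (2,5,7,3,1) (2,6,7,1,3) (2,6,7,3,1) (2,6,7,5,1) (2,6,7,5,3) (3,5,6,1,2) (3,5,6,2,1) (3,5,7,1,2) (3,5,7,2,1) (3,6,7,1,2) (3,6,7,2,1) (3,6,7,5,1) (3,6,7,5,2) — 24.
Q=5: (1,6,7,2,3) (1,6,7,2,4) (1,6,7,3,2) (1,6,7,3,4) (1,6,7,4,2) (1,6,7,4,3) (2,6,7,1,3) (2,6,7,1,4) (2,6,7,3,1) (2,6,7,3,4) (2,6,7,4,1) (2,6,7,4,3) (3,6,7,1,2) (3,6,7,1,4) (3,6,7,2,1) (3,6,7,2,4) (3,6,7,4,1) (3,6,7,4,2) (4,6,7,1,2) (4,6,7,1,3) (4,6,7,2,1) (4,6,7,2,3) (4,6,7,3,1) (4,6,7,3,2) — 24.
Summing: 8 + 24 + 24 = 56.

56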